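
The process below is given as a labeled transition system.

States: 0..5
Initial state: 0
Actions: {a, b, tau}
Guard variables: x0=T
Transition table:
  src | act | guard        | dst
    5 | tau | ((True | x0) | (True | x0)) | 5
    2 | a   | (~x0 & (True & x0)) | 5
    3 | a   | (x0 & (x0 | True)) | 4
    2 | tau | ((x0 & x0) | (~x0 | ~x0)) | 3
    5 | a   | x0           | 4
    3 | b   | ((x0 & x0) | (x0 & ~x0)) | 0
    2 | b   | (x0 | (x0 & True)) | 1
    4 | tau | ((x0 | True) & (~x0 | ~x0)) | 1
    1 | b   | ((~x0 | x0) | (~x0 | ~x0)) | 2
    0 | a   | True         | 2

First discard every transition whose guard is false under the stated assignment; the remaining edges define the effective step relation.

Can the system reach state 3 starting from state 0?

Answer: REACHABLE

Analysis:
Guard filter leaves 8 enabled edge(s).
Layer 0: {0}
Layer 1: {2}  total {0,2}
Layer 2: {1,3}  total {0,1,2,3}
Layer 3: {4}  total {0,1,2,3,4}
Reach set: {0,1,2,3,4}
witness 3: a·tau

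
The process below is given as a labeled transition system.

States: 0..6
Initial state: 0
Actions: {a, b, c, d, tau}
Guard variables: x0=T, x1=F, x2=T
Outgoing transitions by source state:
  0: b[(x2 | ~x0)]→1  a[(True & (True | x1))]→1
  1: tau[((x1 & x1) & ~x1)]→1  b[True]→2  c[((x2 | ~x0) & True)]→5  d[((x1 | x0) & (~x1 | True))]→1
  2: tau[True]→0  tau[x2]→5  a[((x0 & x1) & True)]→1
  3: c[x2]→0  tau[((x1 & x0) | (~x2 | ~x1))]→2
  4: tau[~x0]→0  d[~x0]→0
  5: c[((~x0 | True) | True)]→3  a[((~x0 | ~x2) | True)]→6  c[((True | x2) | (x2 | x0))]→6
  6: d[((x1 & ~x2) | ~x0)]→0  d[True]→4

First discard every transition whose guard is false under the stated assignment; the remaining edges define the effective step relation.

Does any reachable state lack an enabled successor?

Answer: DEADLOCK at state 4

Trace:
R = {0,1,2,3,4,5,6}
  0: a→1  b→1  [2 out]
  1: b→2  c→5  d→1  [3 out]
  2: tau→0  tau→5  [2 out]
  3: c→0  tau→2  [2 out]
  4: ∅  [deadlock]
  5: a→6  c→3  c→6  [3 out]
  6: d→4  [1 out]
Path to 4: b·c·c·d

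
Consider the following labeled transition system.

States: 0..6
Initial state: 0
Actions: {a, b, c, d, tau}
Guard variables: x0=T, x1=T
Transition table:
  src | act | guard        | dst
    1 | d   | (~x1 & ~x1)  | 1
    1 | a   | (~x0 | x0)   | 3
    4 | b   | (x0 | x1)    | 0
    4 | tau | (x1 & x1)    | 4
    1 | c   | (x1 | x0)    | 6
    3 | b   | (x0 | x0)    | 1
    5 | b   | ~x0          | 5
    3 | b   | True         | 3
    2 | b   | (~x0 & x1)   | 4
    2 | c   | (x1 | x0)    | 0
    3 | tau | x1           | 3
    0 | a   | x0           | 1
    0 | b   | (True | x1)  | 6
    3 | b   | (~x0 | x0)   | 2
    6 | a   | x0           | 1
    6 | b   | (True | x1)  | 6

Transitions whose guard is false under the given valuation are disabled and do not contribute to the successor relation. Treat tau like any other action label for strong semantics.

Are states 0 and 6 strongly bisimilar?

Refine partition for ~:
  P[0] = {{0,1,2,3,4,5,6}}
  P[1] = {{0,6},{1},{2},{3,4},{5}}
  P[2] = {{0,6},{1},{2},{3},{4},{5}}
Fixed point at round 3; 6 class(es).
class of 0: {0,6}; class of 6: {0,6}

Answer: BISIMILAR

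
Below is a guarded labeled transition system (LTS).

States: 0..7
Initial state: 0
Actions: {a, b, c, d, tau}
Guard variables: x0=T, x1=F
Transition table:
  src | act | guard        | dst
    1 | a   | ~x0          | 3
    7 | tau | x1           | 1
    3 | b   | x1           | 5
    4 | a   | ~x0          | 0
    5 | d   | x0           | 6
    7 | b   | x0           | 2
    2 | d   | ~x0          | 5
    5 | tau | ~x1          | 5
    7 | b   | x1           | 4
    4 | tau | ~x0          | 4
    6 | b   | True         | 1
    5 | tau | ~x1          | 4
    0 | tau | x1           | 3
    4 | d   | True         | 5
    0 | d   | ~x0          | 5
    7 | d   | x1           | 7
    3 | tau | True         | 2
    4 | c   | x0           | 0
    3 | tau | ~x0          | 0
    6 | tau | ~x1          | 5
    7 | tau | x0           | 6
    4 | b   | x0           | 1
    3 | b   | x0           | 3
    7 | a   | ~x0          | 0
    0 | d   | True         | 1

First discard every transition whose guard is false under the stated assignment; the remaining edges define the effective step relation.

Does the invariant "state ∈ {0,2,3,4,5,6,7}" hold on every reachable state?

Answer: INVARIANT VIOLATED at state 1

Working:
Inv-set: {0,2,3,4,5,6,7}
Reachable = {0,1}
  0: ok
  1: outside
witness against invariant: d → 1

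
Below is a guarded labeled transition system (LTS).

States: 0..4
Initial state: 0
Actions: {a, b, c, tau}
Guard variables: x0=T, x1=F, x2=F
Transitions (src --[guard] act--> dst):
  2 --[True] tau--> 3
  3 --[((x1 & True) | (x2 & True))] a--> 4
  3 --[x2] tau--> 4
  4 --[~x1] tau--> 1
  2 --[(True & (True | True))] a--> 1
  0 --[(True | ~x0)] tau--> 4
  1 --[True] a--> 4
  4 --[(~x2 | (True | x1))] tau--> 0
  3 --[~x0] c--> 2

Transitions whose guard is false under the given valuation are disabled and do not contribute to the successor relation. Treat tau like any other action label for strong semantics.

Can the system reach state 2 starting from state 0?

After dropping false guards: 6 live edges.
L0 = {0}
L1 = {4}  cumulative {0,4}
L2 = {1}  cumulative {0,1,4}
R = {0,1,4}

Answer: UNREACHABLE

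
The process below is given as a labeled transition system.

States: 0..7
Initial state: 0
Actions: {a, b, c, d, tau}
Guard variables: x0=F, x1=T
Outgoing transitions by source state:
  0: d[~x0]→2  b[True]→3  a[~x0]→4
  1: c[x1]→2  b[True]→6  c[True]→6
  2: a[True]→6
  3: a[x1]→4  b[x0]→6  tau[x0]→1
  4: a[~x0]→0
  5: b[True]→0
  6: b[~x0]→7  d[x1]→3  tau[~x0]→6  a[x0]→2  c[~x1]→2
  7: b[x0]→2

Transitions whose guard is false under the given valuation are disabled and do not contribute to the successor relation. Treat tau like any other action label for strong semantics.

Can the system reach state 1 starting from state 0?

Answer: UNREACHABLE

Working:
Guard filter leaves 13 enabled edge(s).
L0 = {0}
L1 = {2,3,4}  cumulative {0,2,3,4}
L2 = {6}  cumulative {0,2,3,4,6}
L3 = {7}  cumulative {0,2,3,4,6,7}
Reach set: {0,2,3,4,6,7}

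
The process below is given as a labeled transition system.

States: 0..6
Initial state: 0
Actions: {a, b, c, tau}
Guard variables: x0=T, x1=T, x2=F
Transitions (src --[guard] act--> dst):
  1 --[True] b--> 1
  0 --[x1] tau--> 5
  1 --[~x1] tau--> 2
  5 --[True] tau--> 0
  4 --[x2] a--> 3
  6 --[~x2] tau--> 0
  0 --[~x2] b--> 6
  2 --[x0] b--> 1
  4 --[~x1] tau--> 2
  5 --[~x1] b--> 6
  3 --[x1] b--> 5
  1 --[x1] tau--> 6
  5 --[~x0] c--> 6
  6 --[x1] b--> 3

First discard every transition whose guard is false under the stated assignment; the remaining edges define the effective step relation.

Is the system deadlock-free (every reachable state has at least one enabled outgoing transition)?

Answer: DEADLOCK-FREE

Working:
Reach set: {0,3,5,6}
  0: b→6  tau→5  [2 exit(s)]
  3: b→5  [1 exit(s)]
  5: tau→0  [1 exit(s)]
  6: b→3  tau→0  [2 exit(s)]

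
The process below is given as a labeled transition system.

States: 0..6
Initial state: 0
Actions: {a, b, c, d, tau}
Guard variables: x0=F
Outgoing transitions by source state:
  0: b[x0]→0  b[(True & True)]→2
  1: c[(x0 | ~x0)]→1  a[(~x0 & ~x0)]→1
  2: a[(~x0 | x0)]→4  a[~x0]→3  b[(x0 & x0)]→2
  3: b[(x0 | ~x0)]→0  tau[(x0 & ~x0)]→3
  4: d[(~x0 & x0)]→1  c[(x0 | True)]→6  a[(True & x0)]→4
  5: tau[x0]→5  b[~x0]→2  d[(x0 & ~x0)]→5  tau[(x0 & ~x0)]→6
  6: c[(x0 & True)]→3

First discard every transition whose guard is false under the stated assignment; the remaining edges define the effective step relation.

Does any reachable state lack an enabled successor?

Reachable = {0,2,3,4,6}
  0: b→2  [deg 1]
  2: a→3  a→4  [deg 2]
  3: b→0  [deg 1]
  4: c→6  [deg 1]
  6: ∅  [STUCK]
trace reaching 6: b·a·c

Answer: DEADLOCK at state 6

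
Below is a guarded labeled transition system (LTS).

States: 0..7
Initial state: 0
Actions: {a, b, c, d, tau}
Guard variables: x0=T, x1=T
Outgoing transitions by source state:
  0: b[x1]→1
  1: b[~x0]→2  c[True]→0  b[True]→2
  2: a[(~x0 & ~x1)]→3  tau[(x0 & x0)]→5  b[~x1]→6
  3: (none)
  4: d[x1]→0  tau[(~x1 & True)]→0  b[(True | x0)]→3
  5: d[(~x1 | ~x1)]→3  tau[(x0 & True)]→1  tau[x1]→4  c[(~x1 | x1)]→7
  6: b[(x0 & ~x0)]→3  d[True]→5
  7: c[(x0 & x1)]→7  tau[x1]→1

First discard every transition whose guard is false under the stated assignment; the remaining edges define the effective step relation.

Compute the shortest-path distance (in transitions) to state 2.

BFS to 2:
  L0 = {0}
  L1 = {1}
  L2 = {2}
depth(2)=2, e.g. b·b

Answer: 2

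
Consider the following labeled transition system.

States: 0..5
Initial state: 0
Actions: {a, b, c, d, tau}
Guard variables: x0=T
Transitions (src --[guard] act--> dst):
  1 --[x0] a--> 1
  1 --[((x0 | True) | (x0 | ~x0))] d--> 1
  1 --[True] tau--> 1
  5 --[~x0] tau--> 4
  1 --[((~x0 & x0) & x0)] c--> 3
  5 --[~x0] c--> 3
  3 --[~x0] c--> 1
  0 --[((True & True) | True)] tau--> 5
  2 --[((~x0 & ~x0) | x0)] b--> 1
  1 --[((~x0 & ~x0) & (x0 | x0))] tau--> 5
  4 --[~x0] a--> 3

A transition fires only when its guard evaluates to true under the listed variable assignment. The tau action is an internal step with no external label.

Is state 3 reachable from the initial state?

5 transition(s) survive guard evaluation.
L0 = {0}
L1 = {5}  cumulative {0,5}
R = {0,5}

Answer: UNREACHABLE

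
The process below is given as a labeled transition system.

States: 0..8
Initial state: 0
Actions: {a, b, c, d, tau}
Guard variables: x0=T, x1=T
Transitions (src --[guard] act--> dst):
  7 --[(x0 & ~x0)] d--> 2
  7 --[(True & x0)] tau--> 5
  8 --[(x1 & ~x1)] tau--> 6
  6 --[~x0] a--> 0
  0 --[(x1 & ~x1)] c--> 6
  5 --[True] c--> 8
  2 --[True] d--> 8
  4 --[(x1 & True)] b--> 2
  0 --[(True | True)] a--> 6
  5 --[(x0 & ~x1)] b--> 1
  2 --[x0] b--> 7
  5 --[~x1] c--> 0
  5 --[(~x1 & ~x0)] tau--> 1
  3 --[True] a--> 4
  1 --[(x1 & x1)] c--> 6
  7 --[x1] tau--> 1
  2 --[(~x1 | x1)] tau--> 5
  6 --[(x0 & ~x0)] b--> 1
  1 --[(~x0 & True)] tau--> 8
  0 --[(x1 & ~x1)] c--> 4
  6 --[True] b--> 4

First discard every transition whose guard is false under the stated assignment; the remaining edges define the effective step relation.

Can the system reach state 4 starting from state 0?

Answer: REACHABLE

Working:
11 transition(s) survive guard evaluation.
Layer 0: {0}
Layer 1: {6}  total {0,6}
Layer 2: {4}  total {0,4,6}
Layer 3: {2}  total {0,2,4,6}
Layer 4: {5,7,8}  total {0,2,4,5,6,7,8}
Layer 5: {1}  total {0,1,2,4,5,6,7,8}
Reach set: {0,1,2,4,5,6,7,8}
witness 4: a·b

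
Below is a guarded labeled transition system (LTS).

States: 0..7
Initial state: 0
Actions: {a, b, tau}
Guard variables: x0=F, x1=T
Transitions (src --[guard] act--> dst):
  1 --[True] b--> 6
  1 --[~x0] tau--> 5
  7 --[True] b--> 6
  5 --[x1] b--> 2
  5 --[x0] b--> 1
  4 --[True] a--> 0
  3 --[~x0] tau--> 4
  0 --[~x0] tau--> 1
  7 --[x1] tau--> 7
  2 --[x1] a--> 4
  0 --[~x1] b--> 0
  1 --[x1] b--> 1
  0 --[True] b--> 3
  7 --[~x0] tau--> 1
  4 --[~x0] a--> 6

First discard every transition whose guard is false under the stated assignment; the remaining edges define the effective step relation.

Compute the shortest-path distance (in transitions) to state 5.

Layered search for 5:
  L0 = {0}
  L1 = {1,3}
  L2 = {4,5,6}
depth(5)=2, e.g. tau·tau

Answer: 2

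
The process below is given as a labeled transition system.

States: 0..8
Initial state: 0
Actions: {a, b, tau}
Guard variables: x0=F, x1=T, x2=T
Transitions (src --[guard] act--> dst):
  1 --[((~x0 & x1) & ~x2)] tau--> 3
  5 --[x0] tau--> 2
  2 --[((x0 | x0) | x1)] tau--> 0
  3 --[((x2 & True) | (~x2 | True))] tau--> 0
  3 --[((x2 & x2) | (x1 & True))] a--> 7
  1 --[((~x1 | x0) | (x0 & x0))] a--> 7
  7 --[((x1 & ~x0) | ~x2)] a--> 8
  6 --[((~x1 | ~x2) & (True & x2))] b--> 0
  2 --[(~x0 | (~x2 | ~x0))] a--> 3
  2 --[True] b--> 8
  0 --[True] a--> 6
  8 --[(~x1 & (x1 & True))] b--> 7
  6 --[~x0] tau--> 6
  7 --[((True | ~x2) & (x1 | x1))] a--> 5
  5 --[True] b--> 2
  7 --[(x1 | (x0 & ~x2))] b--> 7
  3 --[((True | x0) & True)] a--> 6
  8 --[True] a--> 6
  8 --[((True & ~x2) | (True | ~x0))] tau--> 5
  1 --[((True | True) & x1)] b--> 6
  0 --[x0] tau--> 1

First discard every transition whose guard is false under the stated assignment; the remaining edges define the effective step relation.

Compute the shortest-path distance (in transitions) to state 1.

Answer: UNREACHABLE

Analysis:
Breadth-first toward 1:
  Layer 0: {0}
  Layer 1: {6}
1 never appears.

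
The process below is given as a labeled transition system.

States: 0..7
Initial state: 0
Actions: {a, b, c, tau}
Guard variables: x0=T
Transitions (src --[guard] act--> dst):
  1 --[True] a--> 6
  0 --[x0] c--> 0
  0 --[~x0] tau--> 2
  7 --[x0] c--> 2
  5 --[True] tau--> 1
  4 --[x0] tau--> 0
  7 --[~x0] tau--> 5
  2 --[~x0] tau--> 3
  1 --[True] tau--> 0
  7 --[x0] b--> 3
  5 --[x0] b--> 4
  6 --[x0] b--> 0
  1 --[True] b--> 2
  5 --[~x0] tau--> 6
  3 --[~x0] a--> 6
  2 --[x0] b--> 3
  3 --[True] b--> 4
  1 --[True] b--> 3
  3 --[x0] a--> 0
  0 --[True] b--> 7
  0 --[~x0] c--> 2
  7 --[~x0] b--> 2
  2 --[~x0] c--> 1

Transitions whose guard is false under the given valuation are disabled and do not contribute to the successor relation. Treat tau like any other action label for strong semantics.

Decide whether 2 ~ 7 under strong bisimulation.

Answer: NOT BISIMILAR

Trace:
Compute ~ classes (split until stable):
  P[0] = {{0,1,2,3,4,5,6,7}}
  P[1] = {{0,7},{1},{2,6},{3},{4},{5}}
  P[2] = {{0},{1},{2},{3},{4},{5},{6},{7}}
8 equivalence class(es) (converged in 3)
class of 2: {2}; class of 7: {7}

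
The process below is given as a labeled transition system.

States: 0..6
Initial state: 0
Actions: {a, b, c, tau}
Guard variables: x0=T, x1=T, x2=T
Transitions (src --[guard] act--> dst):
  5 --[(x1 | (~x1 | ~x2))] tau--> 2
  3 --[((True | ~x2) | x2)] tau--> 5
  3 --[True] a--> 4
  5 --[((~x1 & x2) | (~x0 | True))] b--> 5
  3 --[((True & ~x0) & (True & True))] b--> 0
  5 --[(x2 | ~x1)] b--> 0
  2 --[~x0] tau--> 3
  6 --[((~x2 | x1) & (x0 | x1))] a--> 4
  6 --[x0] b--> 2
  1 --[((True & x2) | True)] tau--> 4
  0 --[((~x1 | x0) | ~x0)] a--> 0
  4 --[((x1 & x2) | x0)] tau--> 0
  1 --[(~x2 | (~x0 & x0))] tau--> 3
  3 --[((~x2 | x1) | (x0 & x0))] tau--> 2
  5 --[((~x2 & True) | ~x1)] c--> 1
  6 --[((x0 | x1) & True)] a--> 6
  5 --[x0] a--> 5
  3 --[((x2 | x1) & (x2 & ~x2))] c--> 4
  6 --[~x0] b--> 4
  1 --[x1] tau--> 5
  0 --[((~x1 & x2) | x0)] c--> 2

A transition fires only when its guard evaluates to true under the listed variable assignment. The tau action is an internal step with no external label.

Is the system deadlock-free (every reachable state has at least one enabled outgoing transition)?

Reach set: {0,2}
  0: a→0  c→2  [2 out]
  2: ∅  [deadlock]
Path to 2: c

Answer: DEADLOCK at state 2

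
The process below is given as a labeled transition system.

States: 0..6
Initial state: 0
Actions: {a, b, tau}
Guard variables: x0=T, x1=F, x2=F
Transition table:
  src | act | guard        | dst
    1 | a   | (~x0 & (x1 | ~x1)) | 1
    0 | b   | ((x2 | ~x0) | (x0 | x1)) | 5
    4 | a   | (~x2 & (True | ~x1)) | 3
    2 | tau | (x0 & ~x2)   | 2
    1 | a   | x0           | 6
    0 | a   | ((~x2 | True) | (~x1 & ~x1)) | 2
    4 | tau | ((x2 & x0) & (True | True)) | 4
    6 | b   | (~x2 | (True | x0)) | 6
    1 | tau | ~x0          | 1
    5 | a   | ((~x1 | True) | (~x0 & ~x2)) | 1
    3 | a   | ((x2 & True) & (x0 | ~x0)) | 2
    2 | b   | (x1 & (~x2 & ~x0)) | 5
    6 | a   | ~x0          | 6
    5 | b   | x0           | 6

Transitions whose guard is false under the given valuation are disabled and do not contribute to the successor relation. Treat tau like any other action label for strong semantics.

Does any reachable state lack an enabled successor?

Reach set: {0,1,2,5,6}
  0: a→2  b→5  [deg 2]
  1: a→6  [deg 1]
  2: tau→2  [deg 1]
  5: a→1  b→6  [deg 2]
  6: b→6  [deg 1]

Answer: DEADLOCK-FREE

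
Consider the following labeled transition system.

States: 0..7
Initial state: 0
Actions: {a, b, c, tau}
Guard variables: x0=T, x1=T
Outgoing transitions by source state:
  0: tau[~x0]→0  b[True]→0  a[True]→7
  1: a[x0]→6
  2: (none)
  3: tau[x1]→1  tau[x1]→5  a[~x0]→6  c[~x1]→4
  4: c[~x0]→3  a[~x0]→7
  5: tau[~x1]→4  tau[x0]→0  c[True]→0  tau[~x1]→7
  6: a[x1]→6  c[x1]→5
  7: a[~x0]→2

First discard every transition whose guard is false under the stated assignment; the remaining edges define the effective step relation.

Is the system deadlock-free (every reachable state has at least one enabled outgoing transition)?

Answer: DEADLOCK at state 7

Working:
Reachable = {0,7}
  0: a→7  b→0  [2 out]
  7: ∅  [deadlock]
witness 7: a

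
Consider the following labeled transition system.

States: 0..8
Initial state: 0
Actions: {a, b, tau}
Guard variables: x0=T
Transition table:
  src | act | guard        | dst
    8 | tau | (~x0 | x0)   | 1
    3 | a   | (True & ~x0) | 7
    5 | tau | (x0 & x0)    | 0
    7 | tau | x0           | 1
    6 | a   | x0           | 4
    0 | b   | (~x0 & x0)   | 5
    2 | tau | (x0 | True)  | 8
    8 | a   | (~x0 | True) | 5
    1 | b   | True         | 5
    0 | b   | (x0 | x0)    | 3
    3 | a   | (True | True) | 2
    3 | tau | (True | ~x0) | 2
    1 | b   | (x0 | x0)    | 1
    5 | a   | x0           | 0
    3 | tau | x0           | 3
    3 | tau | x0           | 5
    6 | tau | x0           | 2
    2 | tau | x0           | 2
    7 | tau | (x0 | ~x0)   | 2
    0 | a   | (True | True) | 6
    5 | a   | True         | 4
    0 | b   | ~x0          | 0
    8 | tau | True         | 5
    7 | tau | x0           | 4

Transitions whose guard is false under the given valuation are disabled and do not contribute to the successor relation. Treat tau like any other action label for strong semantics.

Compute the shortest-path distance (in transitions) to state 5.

Answer: 2

Analysis:
Layered search for 5:
  Layer 0: {0}
  Layer 1: {3,6}
  Layer 2: {2,4,5}
first hit 5 at d=2 via b·tau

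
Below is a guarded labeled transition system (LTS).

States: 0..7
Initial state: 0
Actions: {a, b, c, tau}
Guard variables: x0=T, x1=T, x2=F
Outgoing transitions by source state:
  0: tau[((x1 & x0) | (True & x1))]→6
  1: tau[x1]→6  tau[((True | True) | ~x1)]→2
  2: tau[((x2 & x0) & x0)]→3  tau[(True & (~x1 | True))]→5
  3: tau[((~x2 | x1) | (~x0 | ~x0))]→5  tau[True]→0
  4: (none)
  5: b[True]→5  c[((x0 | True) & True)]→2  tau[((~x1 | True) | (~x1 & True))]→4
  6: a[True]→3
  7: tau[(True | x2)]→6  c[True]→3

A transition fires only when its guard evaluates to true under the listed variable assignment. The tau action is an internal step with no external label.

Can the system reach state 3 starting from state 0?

Answer: REACHABLE

Trace:
Guard filter leaves 12 enabled edge(s).
depth 0: {0}
depth 1: {6}  cumulative {0,6}
depth 2: {3}  cumulative {0,3,6}
depth 3: {5}  cumulative {0,3,5,6}
depth 4: {2,4}  cumulative {0,2,3,4,5,6}
R = {0,2,3,4,5,6}
trace reaching 3: tau·a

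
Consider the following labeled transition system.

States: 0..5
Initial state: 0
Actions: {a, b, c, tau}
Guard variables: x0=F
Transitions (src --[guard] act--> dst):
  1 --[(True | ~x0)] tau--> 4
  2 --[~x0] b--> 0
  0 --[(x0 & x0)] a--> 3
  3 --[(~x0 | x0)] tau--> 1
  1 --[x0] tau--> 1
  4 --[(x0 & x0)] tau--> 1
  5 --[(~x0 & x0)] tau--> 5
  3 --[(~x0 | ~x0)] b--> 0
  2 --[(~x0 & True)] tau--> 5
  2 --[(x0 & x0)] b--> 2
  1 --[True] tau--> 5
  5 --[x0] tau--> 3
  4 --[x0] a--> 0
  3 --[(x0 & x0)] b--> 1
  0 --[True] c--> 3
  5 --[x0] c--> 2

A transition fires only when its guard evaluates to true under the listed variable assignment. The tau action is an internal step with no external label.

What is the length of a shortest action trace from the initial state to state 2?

BFS to 2:
  Layer 0: {0}
  Layer 1: {3}
  Layer 2: {1}
  Layer 3: {4,5}
2 never appears.

Answer: UNREACHABLE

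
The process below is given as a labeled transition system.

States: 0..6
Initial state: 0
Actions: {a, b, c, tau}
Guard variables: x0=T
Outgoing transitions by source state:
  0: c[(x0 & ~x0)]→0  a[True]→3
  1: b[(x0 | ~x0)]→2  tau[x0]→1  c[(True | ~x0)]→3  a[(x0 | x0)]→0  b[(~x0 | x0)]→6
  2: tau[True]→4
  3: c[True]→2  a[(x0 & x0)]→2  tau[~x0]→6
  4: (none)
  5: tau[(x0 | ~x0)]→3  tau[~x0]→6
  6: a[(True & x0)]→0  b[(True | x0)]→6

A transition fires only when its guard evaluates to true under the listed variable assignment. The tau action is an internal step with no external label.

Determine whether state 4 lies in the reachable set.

After dropping false guards: 12 live edges.
L0 = {0}
L1 = {3}  now seen {0,3}
L2 = {2}  now seen {0,2,3}
L3 = {4}  now seen {0,2,3,4}
Reachable = {0,2,3,4}
trace reaching 4: a·c·tau

Answer: REACHABLE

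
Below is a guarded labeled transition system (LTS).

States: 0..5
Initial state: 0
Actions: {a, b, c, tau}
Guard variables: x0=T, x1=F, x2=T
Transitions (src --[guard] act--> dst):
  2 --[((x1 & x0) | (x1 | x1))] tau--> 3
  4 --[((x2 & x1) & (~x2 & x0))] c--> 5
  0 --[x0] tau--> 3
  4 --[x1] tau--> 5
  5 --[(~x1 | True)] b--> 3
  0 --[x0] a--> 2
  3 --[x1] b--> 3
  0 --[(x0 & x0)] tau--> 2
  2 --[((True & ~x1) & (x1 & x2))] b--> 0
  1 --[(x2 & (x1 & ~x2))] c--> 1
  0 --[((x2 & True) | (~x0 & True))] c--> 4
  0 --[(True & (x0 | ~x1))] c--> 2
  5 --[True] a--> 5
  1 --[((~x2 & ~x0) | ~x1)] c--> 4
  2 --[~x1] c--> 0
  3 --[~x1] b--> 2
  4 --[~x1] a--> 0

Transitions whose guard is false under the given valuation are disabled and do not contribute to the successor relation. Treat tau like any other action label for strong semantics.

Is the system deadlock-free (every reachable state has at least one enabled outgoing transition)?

R = {0,2,3,4}
  0: a→2  c→2  c→4  tau→2  tau→3  [deg 5]
  2: c→0  [deg 1]
  3: b→2  [deg 1]
  4: a→0  [deg 1]

Answer: DEADLOCK-FREE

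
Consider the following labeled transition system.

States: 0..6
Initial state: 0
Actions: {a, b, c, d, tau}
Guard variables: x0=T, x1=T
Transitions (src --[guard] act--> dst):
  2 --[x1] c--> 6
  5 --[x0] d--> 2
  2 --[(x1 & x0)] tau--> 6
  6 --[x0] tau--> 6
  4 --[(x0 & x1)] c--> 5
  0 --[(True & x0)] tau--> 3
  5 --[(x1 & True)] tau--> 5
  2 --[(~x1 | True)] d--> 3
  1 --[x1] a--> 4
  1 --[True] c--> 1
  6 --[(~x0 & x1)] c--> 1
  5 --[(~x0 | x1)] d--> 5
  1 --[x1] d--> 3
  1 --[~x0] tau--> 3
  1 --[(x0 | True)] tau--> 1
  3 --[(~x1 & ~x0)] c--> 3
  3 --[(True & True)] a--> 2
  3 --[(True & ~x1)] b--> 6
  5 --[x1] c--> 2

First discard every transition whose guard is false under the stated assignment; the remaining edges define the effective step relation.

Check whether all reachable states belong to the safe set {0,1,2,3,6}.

Safe = {0,1,2,3,6}
Reachable = {0,2,3,6}
  0: ok
  2: ok
  3: ok
  6: ok

Answer: INVARIANT HOLDS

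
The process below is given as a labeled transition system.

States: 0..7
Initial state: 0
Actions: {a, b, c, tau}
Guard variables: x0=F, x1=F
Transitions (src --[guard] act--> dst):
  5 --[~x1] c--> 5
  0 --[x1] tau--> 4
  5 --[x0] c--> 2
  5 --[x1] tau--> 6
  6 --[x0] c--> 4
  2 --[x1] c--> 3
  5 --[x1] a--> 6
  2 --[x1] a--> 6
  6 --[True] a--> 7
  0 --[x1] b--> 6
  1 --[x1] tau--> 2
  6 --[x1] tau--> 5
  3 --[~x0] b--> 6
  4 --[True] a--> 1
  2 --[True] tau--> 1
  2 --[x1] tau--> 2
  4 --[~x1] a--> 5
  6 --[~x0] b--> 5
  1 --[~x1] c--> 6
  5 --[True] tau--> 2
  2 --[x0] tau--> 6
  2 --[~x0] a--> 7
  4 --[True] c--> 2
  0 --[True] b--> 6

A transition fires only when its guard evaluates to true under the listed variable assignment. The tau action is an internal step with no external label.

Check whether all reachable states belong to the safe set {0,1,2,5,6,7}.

Answer: INVARIANT HOLDS

Analysis:
Allowed set {0,1,2,5,6,7}
R = {0,1,2,5,6,7}
  0: ✓
  1: ✓
  2: ✓
  5: ✓
  6: ✓
  7: ✓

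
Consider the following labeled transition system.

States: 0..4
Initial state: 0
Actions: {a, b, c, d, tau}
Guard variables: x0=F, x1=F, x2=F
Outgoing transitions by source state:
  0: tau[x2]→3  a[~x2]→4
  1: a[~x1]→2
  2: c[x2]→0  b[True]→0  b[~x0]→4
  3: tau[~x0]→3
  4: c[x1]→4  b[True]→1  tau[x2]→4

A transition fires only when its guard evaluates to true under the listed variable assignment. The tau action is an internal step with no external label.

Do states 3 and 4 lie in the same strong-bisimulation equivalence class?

Compute ~ classes (split until stable):
  π0 = {{0,1,2,3,4}}
  π1 = {{0,1},{2,4},{3}}
  π2 = {{0,1},{2},{3},{4}}
  π3 = {{0},{1},{2},{3},{4}}
5 equivalence class(es) (converged in 4)
[3]={3}  [4]={4}

Answer: NOT BISIMILAR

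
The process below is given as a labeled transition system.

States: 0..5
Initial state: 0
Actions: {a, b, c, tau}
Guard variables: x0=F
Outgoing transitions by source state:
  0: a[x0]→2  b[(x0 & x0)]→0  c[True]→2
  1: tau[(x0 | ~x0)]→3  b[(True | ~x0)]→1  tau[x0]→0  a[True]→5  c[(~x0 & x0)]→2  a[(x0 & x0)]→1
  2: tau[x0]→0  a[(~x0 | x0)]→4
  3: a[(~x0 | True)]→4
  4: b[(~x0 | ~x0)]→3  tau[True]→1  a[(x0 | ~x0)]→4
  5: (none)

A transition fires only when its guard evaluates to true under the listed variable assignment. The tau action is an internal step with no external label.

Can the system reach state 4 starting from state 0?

Answer: REACHABLE

Analysis:
Guard filter leaves 9 enabled edge(s).
depth 0: {0}
depth 1: {2}  now seen {0,2}
depth 2: {4}  now seen {0,2,4}
depth 3: {1,3}  now seen {0,1,2,3,4}
depth 4: {5}  now seen {0,1,2,3,4,5}
R = {0,1,2,3,4,5}
witness 4: c·a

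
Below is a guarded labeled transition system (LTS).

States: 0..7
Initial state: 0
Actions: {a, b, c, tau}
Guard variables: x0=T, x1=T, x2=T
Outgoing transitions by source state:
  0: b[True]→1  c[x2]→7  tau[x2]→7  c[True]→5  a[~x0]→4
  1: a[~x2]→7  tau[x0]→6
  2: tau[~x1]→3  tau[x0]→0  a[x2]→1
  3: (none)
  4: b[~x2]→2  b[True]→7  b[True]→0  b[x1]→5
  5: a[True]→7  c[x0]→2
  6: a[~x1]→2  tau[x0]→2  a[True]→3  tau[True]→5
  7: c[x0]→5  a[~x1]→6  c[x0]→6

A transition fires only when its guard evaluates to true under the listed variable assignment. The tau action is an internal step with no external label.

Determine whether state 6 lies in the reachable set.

17 transition(s) survive guard evaluation.
L0 = {0}
L1 = {1,5,7}  now seen {0,1,5,7}
L2 = {2,6}  now seen {0,1,2,5,6,7}
L3 = {3}  now seen {0,1,2,3,5,6,7}
Reachable = {0,1,2,3,5,6,7}
trace reaching 6: b·tau

Answer: REACHABLE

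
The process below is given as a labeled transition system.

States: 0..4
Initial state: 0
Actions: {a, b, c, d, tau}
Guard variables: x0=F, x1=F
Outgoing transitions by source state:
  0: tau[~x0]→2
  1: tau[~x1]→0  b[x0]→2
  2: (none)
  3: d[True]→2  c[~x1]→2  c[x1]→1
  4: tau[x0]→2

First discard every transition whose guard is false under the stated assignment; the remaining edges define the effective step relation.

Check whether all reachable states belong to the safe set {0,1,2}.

Safe = {0,1,2}
R = {0,2}
  0: ok
  2: ok

Answer: INVARIANT HOLDS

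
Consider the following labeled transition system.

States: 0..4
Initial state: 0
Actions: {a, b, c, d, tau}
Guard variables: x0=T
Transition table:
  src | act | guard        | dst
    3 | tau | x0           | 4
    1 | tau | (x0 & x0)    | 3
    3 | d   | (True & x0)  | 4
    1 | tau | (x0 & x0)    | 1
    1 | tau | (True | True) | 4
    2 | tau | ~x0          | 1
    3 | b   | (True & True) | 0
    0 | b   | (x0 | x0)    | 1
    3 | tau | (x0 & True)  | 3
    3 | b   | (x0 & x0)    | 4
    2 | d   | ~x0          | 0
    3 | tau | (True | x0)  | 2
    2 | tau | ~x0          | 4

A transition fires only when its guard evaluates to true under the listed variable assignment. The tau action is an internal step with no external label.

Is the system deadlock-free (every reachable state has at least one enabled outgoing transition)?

Answer: DEADLOCK at state 2

Working:
R = {0,1,2,3,4}
  0: b→1  [1 exit(s)]
  1: tau→1  tau→3  tau→4  [3 exit(s)]
  2: ∅  [deadlock]
  3: b→0  b→4  d→4  tau→2  tau→3  tau→4  [6 exit(s)]
  4: ∅  [deadlock]
trace reaching 2: b·tau·tau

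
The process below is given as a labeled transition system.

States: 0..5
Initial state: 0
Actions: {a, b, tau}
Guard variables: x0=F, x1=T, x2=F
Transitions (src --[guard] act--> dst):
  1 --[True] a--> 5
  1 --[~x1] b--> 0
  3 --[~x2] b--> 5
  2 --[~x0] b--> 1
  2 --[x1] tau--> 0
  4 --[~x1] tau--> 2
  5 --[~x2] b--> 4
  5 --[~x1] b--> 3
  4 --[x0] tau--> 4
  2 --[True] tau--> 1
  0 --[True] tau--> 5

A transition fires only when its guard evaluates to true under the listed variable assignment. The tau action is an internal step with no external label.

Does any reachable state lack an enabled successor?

Answer: DEADLOCK at state 4

Trace:
R = {0,4,5}
  0: tau→5  [deg 1]
  4: ∅  [STUCK]
  5: b→4  [deg 1]
witness 4: tau·b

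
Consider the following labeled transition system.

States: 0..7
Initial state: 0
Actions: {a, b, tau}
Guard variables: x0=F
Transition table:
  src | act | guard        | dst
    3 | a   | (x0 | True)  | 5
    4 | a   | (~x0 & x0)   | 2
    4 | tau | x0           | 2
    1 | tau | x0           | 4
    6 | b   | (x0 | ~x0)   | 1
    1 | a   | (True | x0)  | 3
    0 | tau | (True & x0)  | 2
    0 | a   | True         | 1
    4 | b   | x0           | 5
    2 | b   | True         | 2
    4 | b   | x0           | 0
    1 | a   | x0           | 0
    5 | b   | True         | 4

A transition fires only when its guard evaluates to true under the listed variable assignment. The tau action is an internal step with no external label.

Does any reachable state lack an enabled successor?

Answer: DEADLOCK at state 4

Working:
R = {0,1,3,4,5}
  0: a→1  [1 out]
  1: a→3  [1 out]
  3: a→5  [1 out]
  4: ∅  [STUCK]
  5: b→4  [1 out]
witness 4: a·a·a·b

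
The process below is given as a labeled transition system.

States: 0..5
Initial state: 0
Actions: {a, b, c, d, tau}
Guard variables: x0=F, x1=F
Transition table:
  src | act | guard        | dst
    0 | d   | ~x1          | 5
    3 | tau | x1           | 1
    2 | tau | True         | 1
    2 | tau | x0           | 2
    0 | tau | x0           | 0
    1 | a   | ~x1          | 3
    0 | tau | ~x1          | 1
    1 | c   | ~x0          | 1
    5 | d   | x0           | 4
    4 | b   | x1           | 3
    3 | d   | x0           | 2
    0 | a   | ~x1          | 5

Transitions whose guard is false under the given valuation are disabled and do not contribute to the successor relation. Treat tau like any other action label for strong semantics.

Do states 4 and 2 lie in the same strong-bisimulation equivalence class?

Answer: NOT BISIMILAR

Trace:
Bisimulation quotient by refinement:
  P[0] = {{0,1,2,3,4,5}}
  P[1] = {{0},{1},{2},{3,4,5}}
Fixed point at round 2; 4 class(es).
[4]={3,4,5}  [2]={2}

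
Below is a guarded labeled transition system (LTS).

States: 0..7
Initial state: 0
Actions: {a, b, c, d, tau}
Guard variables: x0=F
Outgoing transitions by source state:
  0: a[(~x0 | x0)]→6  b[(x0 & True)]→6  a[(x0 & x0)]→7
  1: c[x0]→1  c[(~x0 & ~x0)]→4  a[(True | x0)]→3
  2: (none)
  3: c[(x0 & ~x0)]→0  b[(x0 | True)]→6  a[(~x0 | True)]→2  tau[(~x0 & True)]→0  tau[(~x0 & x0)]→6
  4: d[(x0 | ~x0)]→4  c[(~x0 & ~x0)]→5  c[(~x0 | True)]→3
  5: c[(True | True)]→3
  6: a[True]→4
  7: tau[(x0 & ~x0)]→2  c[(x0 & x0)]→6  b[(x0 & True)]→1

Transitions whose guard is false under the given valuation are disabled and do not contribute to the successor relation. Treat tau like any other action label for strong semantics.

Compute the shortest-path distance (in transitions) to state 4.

Answer: 2

Working:
BFS to 4:
  Layer 0: {0}
  Layer 1: {6}
  Layer 2: {4}
4 enters at depth 2; path a·a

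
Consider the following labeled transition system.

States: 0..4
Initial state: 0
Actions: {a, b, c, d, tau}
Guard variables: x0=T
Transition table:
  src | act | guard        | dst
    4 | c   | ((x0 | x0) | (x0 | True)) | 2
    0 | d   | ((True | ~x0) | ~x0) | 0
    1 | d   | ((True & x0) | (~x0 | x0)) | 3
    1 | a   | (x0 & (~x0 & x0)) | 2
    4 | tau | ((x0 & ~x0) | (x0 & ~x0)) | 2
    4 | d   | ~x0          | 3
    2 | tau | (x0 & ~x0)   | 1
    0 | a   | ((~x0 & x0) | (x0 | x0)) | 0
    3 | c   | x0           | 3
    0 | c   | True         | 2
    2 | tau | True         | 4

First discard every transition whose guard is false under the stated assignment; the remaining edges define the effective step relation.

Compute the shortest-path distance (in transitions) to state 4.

BFS to 4:
  depth 0: {0}
  depth 1: {2}
  depth 2: {4}
depth(4)=2, e.g. c·tau

Answer: 2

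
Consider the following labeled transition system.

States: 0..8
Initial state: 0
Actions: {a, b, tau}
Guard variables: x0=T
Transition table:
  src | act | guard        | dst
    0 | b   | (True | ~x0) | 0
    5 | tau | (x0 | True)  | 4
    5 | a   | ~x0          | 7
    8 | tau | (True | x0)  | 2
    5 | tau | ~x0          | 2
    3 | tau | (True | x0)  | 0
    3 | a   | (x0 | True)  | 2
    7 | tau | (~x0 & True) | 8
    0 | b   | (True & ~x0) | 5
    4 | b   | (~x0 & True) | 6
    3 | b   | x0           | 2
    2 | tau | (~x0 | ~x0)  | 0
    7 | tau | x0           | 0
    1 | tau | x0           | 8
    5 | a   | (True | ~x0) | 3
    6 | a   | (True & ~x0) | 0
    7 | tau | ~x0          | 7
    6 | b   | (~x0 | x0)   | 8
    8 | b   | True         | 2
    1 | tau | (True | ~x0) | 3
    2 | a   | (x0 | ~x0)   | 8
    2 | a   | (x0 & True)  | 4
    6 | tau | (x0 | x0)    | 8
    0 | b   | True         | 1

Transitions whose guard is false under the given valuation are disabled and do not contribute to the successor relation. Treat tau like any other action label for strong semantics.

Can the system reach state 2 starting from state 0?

Guard filter leaves 16 enabled edge(s).
Layer 0: {0}
Layer 1: {1}  now seen {0,1}
Layer 2: {3,8}  now seen {0,1,3,8}
Layer 3: {2}  now seen {0,1,2,3,8}
Layer 4: {4}  now seen {0,1,2,3,4,8}
R = {0,1,2,3,4,8}
witness 2: b·tau·tau

Answer: REACHABLE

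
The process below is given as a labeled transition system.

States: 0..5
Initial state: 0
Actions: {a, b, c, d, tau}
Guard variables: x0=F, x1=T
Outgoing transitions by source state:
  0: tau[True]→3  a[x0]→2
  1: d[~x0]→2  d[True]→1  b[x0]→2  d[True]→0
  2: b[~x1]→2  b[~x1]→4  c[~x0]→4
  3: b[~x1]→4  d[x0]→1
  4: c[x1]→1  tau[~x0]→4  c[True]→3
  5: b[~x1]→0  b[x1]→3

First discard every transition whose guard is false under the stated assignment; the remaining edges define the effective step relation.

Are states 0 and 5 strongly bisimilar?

Answer: NOT BISIMILAR

Working:
Bisimulation quotient by refinement:
  π0 = {{0,1,2,3,4,5}}
  π1 = {{0},{1},{2},{3},{4},{5}}
Fixed point at round 2; 6 class(es).
0∈{0}, 5∈{5}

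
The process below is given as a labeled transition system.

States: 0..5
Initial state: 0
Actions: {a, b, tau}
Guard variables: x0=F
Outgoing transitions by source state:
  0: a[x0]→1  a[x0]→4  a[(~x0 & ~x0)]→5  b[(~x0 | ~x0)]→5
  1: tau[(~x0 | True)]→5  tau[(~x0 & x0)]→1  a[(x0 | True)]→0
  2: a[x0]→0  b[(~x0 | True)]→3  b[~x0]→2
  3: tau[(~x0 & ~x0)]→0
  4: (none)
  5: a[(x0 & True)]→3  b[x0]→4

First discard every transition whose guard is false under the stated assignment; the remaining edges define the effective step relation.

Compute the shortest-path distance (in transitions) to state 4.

Answer: UNREACHABLE

Trace:
Layered search for 4:
  L0 = {0}
  L1 = {5}
4 never appears.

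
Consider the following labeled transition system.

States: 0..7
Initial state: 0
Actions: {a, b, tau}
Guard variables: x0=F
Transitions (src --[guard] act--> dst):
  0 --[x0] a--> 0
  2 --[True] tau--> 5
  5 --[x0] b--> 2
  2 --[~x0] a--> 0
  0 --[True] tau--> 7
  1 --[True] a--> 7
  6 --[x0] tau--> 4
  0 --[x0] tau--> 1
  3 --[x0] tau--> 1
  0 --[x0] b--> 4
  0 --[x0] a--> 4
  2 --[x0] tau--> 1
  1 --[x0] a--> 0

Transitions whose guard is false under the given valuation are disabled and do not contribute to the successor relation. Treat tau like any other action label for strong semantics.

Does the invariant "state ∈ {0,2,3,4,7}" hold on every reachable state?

Answer: INVARIANT HOLDS

Working:
Inv-set: {0,2,3,4,7}
Reach set: {0,7}
  0: safe
  7: safe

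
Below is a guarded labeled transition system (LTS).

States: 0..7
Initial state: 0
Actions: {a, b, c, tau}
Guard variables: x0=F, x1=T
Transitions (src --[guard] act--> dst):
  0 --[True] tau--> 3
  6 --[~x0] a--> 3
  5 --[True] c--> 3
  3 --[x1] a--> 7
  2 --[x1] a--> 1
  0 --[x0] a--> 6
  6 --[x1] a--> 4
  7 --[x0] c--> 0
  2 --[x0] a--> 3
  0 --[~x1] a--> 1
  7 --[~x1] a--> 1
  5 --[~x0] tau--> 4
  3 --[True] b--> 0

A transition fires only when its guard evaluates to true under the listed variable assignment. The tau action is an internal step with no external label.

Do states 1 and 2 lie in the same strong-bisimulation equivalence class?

Answer: NOT BISIMILAR

Working:
Bisimulation quotient by refinement:
  round 0: {{0,1,2,3,4,5,6,7}}
  round 1: {{0},{1,4,7},{2,6},{3},{5}}
  round 2: {{0},{1,4,7},{2},{3},{5},{6}}
Fixed point at round 3; 6 class(es).
class of 1: {1,4,7}; class of 2: {2}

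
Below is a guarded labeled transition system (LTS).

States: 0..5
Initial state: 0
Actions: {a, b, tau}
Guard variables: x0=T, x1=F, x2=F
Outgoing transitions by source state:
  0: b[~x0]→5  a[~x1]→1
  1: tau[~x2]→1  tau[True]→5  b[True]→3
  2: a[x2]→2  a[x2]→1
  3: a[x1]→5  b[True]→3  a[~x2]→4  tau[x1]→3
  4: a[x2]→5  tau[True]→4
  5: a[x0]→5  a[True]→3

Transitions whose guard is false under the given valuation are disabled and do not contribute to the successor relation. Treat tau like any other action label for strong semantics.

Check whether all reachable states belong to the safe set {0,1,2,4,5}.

Safe = {0,1,2,4,5}
R = {0,1,3,4,5}
  0: ✓
  1: ✓
  3: ✗ unsafe
  4: ✓
  5: ✓
witness against invariant: a·b → 3

Answer: INVARIANT VIOLATED at state 3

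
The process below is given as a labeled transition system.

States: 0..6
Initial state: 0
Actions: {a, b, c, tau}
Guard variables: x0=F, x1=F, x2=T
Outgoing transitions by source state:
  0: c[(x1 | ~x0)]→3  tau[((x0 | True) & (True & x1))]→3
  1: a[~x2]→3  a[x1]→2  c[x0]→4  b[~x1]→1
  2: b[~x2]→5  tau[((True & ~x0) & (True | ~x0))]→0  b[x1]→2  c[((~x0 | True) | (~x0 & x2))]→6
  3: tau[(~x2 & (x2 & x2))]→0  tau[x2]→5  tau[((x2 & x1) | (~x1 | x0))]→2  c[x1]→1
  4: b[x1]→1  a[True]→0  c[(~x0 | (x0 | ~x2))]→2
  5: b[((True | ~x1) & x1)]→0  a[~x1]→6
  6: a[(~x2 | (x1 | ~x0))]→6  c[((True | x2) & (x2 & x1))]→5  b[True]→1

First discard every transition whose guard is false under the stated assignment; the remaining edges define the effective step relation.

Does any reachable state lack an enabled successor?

R = {0,1,2,3,5,6}
  0: c→3  [1 out]
  1: b→1  [1 out]
  2: c→6  tau→0  [2 out]
  3: tau→2  tau→5  [2 out]
  5: a→6  [1 out]
  6: a→6  b→1  [2 out]

Answer: DEADLOCK-FREE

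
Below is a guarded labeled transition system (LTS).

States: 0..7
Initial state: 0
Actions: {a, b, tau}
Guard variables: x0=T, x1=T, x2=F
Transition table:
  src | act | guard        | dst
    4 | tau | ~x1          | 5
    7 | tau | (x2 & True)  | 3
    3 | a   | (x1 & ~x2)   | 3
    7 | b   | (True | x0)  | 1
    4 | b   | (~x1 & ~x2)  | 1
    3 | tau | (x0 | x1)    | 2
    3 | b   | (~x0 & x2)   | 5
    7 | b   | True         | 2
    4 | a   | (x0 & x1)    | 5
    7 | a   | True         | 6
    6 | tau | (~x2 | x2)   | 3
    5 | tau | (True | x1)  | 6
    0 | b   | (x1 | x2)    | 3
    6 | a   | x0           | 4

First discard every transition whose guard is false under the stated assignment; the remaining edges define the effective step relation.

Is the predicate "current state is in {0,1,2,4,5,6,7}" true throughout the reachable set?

Answer: INVARIANT VIOLATED at state 3

Working:
Inv-set: {0,1,2,4,5,6,7}
Reach set: {0,2,3}
  0: ✓
  2: ✓
  3: ✗ unsafe
counterexample path to 3: b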